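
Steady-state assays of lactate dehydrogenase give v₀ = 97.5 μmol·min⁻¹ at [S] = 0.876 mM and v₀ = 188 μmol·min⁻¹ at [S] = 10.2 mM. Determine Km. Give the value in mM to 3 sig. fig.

0.974 mM

In reciprocal form, 1/v = (Km/Vmax)·(1/[S]) + 1/Vmax. The two points give (1/[S], 1/v) = (1.142, 0.01026) and (0.09804, 0.005319).
Slope = (0.01026 − 0.005319)/(1.142 − 0.09804) = 0.004731; intercept = 0.01026 − 0.004731×1.142 = 0.004855.
Vmax = 1/intercept = 206 μmol·min⁻¹; Km = slope × Vmax = 0.004731 × 206 = 0.974 mM.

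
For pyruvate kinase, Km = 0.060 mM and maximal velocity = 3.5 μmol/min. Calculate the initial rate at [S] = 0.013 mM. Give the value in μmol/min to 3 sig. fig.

0.623 μmol/min

[S]/(Km+[S]) = 0.013/0.07300 = 0.1781, the fractional saturation.
v = 0.1781 × Vmax = 0.1781 × 3.5 = 0.623 μmol/min.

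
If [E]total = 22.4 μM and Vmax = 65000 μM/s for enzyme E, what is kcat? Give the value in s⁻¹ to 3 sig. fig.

kcat = Vmax/[E]total = 65000 μM/s / 22.4 μM = 2900 s⁻¹.

2900 s⁻¹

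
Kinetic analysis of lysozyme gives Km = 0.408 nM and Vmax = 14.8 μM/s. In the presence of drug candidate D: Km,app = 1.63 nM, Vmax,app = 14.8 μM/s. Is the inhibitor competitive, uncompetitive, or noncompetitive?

Km increases (0.408 → 1.63 nM) while Vmax is unchanged — the hallmark of competitive inhibition.

competitive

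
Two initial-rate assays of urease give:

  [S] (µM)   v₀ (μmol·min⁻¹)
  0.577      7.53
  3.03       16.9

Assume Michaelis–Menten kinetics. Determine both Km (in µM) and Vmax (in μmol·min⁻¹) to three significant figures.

Km = 1.25 µM; Vmax = 23.9 μmol·min⁻¹

From v = Vmax[S]/(Km+[S]), each point gives Vmax = v(Km+[S])/[S].
Equating: 7.53(Km+0.577)/0.577 = 16.9(Km+3.03)/3.03.
13.05·Km + 7.53 = 5.578·Km + 16.9, so (13.05 − 5.578)·Km = 16.9 − 7.53.
Km = 9.370/7.473 = 1.25 µM; then Vmax = 7.53(1.25+0.577)/0.577 = 23.9 μmol·min⁻¹.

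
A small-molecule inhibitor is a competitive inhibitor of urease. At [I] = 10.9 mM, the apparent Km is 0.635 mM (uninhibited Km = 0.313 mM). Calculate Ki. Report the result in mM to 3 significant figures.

Competitive: Km,app = α·Km with α = 1 + [I]/Ki.
α = Km,app/Km = 0.635/0.313 = 2.029.
Ki = [I]/(α − 1) = 10.9/1.029 = 10.6 mM.

10.6 mM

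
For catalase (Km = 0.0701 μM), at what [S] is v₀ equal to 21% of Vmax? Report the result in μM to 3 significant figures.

v/Vmax = [S]/(Km+[S]) = 0.21, so [S] = Km·0.21/(1 − 0.21) = 0.0701 × 0.2658.
[S] = 0.0186 μM.

0.0186 μM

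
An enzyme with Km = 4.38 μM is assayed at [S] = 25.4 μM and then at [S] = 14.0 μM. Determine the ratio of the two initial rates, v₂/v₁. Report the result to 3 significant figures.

0.893

The fractional saturations are [S]/(Km+[S]) = 25.4/29.78 = 0.8529 and 14.0/18.38 = 0.7617.
v₂/v₁ is just their ratio: 0.7617/0.8529 = 0.893.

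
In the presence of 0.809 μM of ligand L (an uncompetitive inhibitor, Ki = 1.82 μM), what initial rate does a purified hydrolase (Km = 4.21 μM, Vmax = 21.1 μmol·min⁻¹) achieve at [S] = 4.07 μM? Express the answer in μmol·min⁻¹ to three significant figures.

8.51 μmol·min⁻¹

With α = 1 + [I]/Ki = 1 + 0.809/1.82 = 1.445, the uncompetitive rate law is v = (Vmax/α)·[S] / (Km/α + [S]).
v = (21.1/1.445)×4.07 / (4.21/1.445 + 4.07) = 59.45/6.984 = 8.51 μmol·min⁻¹.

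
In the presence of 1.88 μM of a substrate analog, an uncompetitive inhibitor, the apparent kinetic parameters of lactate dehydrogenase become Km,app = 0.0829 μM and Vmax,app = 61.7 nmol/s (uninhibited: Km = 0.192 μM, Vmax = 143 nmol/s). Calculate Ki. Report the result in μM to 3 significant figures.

1.43 μM

Uncompetitive: Vmax,app = Vmax/α (and Km,app = Km/α) with α = 1 + [I]/Ki.
α = Vmax/Vmax,app = 143/61.7 = 2.318.
Ki = [I]/(α − 1) = 1.88/1.318 = 1.43 μM.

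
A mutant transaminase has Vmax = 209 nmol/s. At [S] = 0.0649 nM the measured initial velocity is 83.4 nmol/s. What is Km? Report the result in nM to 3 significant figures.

From v = Vmax[S]/(Km+[S]), Km = [S](Vmax − v)/v.
Km = 0.0649 × (209 − 83.4) / 83.4 = 8.151/83.4 = 0.0977 nM.

0.0977 nM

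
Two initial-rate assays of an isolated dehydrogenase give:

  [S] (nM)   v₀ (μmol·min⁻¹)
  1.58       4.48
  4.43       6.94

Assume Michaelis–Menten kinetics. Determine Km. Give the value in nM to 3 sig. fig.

1.94 nM

From v = Vmax[S]/(Km+[S]), each point gives Vmax = v(Km+[S])/[S].
Equating: 4.48(Km+1.58)/1.58 = 6.94(Km+4.43)/4.43.
2.835·Km + 4.48 = 1.567·Km + 6.94, so (2.835 − 1.567)·Km = 6.94 − 4.48.
Km = 2.460/1.269 = 1.94 nM; then Vmax = 4.48(1.94+1.58)/1.58 = 9.98 μmol·min⁻¹.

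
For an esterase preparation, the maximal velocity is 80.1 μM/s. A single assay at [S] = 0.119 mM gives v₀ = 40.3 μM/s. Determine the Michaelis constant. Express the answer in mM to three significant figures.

From v = Vmax[S]/(Km+[S]), Km = [S](Vmax − v)/v.
Km = 0.119 × (80.1 − 40.3) / 40.3 = 4.736/40.3 = 0.118 mM.

0.118 mM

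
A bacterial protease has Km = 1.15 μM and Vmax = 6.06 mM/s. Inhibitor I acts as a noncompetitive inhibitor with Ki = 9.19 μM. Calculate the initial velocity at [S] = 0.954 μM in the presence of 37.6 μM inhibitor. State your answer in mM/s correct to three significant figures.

α = 1 + [I]/Ki = 1 + 37.6/9.19 = 5.091.
For a noncompetitive inhibitor, Vmax is reduced to Vmax/α while Km is unchanged: Km,app = 1.15 μM, Vmax,app = 1.19 mM/s.
v = Vmax,app·[S]/(Km,app + [S]) = 1.19 × 0.954/(1.15 + 0.954) = 0.540 mM/s.

0.540 mM/s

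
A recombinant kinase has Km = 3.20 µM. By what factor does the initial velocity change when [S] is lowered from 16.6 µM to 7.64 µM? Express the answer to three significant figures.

Since Vmax cancels, v₂/v₁ = [S]₂(Km+[S]₁) / [S]₁(Km+[S]₂).
= 7.64×(3.20+16.6) / (16.6×(3.20+7.64)) = 151.3/179.9 = 0.841.

0.841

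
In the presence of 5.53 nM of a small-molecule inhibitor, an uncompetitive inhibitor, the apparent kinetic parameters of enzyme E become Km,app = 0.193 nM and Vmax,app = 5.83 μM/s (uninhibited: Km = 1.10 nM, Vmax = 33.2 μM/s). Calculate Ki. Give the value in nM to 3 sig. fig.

1.18 nM

Uncompetitive: Vmax,app = Vmax/α (and Km,app = Km/α) with α = 1 + [I]/Ki.
α = Vmax/Vmax,app = 33.2/5.83 = 5.695.
Since α = 1 + [I]/Ki, [I]/Ki = 5.695 − 1 = 4.695 and Ki = 5.53/4.695 = 1.18 nM.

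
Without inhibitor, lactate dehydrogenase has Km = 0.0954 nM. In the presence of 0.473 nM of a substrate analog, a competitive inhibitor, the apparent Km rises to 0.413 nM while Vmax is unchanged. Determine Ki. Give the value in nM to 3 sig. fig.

Competitive: Km,app = α·Km with α = 1 + [I]/Ki.
α = Km,app/Km = 0.413/0.0954 = 4.329.
Ki = [I]/(α − 1) = 0.473/3.329 = 0.142 nM.

0.142 nM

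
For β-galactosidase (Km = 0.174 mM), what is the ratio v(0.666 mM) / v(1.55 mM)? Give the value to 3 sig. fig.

0.882

The fractional saturations are [S]/(Km+[S]) = 1.55/1.724 = 0.8991 and 0.666/0.8400 = 0.7929.
v₂/v₁ is just their ratio: 0.7929/0.8991 = 0.882.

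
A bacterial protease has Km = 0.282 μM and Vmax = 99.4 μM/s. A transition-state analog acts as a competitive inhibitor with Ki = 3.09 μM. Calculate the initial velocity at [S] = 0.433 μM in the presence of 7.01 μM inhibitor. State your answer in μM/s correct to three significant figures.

With α = 1 + [I]/Ki = 1 + 7.01/3.09 = 3.269, the competitive rate law is v = Vmax[S] / (αKm + [S]).
v = 99.4×0.433 / (3.269×0.282 + 0.433) = 43.04/1.355 = 31.8 μM/s.

31.8 μM/s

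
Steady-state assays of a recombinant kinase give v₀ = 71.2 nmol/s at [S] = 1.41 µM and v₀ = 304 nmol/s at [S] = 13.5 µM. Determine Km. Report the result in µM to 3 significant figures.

In reciprocal form, 1/v = (Km/Vmax)·(1/[S]) + 1/Vmax. The two points give (1/[S], 1/v) = (0.7092, 0.01404) and (0.07407, 0.003289).
Slope = (0.01404 − 0.003289)/(0.7092 − 0.07407) = 0.01693; intercept = 0.01404 − 0.01693×0.7092 = 0.002035.
Vmax = 1/intercept = 491 nmol/s; Km = slope × Vmax = 0.01693 × 491 = 8.32 µM.

8.32 µM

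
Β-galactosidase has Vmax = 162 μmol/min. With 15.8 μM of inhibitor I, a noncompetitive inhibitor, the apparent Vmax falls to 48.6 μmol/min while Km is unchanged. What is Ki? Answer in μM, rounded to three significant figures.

6.77 μM

Noncompetitive: Vmax,app = Vmax/α with α = 1 + [I]/Ki.
α = Vmax/Vmax,app = 162/48.6 = 3.333.
Ki = [I]/(α − 1) = 15.8/2.333 = 6.77 μM.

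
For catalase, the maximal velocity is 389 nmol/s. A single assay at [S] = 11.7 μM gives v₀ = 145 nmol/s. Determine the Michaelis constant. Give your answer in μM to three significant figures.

19.7 μM

v/Vmax = 145/389 = 0.3728 = [S]/(Km+[S]).
So Km + [S] = [S]/0.3728 = 31.39 μM, giving Km = 31.39 − 11.7 = 19.7 μM.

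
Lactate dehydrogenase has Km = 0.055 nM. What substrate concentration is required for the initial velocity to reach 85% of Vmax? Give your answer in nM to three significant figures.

0.312 nM

v/Vmax = [S]/(Km+[S]) = 0.85, so [S] = Km·0.85/(1 − 0.85) = 0.055 × 5.667.
[S] = 0.312 nM.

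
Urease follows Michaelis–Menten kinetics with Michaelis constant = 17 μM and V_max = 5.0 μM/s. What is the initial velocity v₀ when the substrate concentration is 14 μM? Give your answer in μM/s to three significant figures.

2.26 μM/s

[S]/(Km+[S]) = 14/31.00 = 0.4516, the fractional saturation.
v = 0.4516 × Vmax = 0.4516 × 5.0 = 2.26 μM/s.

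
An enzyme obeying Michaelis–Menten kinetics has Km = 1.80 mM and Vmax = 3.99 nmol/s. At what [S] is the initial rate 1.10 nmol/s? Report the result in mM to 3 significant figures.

Rearranging v = Vmax[S]/(Km+[S]) gives [S] = Km·v/(Vmax − v).
[S] = 1.80 × 1.10 / (3.99 − 1.10) = 1.980/2.890 = 0.685 mM.

0.685 mM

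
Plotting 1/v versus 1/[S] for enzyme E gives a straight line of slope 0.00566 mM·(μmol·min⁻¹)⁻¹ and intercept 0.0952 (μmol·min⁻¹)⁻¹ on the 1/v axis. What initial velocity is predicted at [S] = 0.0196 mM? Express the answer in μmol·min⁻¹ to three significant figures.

2.60 μmol·min⁻¹

The y-intercept is 1/Vmax, so Vmax = 1/0.0952 = 10.5 μmol·min⁻¹.
The slope is Km/Vmax, so Km = 0.00566 × 10.5 = 0.0595 mM.
Then v = 10.5 × 0.0196/(0.0595 + 0.0196) = 2.60 μmol·min⁻¹.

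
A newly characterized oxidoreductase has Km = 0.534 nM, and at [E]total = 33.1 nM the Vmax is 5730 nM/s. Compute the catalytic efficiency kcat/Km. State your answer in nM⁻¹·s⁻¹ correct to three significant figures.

324 nM⁻¹·s⁻¹

kcat = Vmax/[E]total = 5730/33.1 = 173 s⁻¹.
kcat/Km = 173/0.534 = 324 nM⁻¹·s⁻¹.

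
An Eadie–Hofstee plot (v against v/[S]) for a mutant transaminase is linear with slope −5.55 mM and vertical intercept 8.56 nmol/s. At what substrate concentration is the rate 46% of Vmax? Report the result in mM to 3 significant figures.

The Eadie–Hofstee slope gives Km = 5.55 mM (slope = −Km).
v/Vmax = [S]/(Km+[S]) = 0.46 ⇒ [S] = Km·0.46/(1−0.46) = 5.55 × 0.8519 = 4.73 mM.

4.73 mM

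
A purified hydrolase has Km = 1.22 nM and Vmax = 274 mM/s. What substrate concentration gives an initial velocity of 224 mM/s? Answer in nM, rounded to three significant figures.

Rearranging v = Vmax[S]/(Km+[S]) gives [S] = Km·v/(Vmax − v).
[S] = 1.22 × 224 / (274 − 224) = 273.3/50.00 = 5.47 nM.

5.47 nM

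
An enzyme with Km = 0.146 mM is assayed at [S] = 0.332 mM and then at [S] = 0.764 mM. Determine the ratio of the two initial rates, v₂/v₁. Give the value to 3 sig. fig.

1.21

Since Vmax cancels, v₂/v₁ = [S]₂(Km+[S]₁) / [S]₁(Km+[S]₂).
= 0.764×(0.146+0.332) / (0.332×(0.146+0.764)) = 0.3652/0.3021 = 1.21.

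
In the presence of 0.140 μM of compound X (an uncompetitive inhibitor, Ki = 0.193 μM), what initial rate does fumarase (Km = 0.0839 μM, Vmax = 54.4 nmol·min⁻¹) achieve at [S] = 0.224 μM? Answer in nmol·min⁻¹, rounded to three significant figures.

With α = 1 + [I]/Ki = 1 + 0.140/0.193 = 1.725, the uncompetitive rate law is v = (Vmax/α)·[S] / (Km/α + [S]).
v = (54.4/1.725)×0.224 / (0.0839/1.725 + 0.224) = 7.063/0.2726 = 25.9 nmol·min⁻¹.

25.9 nmol·min⁻¹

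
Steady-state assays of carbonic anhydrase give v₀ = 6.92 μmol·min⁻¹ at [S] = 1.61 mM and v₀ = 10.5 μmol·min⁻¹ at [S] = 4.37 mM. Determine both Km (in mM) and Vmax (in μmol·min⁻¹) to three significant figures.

In reciprocal form, 1/v = (Km/Vmax)·(1/[S]) + 1/Vmax. The two points give (1/[S], 1/v) = (0.6211, 0.1445) and (0.2288, 0.09524).
Slope = (0.1445 − 0.09524)/(0.6211 − 0.2288) = 0.1256; intercept = 0.1445 − 0.1256×0.6211 = 0.06650.
Vmax = 1/intercept = 15.0 μmol·min⁻¹; Km = slope × Vmax = 0.1256 × 15.0 = 1.89 mM.

Km = 1.89 mM; Vmax = 15.0 μmol·min⁻¹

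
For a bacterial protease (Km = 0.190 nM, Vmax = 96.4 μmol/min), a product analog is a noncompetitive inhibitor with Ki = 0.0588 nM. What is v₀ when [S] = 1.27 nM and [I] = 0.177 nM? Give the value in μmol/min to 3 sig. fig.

With α = 1 + [I]/Ki = 1 + 0.177/0.0588 = 4.010, the noncompetitive rate law is v = (Vmax/α)·[S] / (Km + [S]).
v = (96.4/4.010)×1.27 / (0.190 + 1.27) = 30.53/1.460 = 20.9 μmol/min.

20.9 μmol/min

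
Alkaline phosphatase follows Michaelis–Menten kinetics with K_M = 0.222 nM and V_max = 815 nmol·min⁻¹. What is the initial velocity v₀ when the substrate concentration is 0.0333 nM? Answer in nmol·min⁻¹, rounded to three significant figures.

106 nmol·min⁻¹

[S]/(Km+[S]) = 0.0333/0.2553 = 0.1304, the fractional saturation.
v = 0.1304 × Vmax = 0.1304 × 815 = 106 nmol·min⁻¹.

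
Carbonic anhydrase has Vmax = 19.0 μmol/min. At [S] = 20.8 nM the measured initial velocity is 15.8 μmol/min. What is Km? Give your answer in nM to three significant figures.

From v = Vmax[S]/(Km+[S]), Km = [S](Vmax − v)/v.
Km = 20.8 × (19.0 − 15.8) / 15.8 = 66.56/15.8 = 4.21 nM.

4.21 nM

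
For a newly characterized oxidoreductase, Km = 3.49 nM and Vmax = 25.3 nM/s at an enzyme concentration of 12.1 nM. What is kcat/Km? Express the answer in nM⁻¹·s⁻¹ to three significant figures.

0.599 nM⁻¹·s⁻¹

kcat = Vmax/[E]total = 25.3/12.1 = 2.09 s⁻¹.
kcat/Km = 2.09/3.49 = 0.599 nM⁻¹·s⁻¹.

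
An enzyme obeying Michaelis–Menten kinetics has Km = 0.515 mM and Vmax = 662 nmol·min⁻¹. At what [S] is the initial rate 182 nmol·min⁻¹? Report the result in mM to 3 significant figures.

0.195 mM

Rearranging v = Vmax[S]/(Km+[S]) gives [S] = Km·v/(Vmax − v).
[S] = 0.515 × 182 / (662 − 182) = 93.73/480.0 = 0.195 mM.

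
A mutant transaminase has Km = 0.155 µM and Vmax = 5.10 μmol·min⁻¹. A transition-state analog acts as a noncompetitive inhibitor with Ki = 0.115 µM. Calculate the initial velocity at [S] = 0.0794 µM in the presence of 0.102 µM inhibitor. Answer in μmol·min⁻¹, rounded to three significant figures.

α = 1 + [I]/Ki = 1 + 0.102/0.115 = 1.887.
For a noncompetitive inhibitor, Vmax is reduced to Vmax/α while Km is unchanged: Km,app = 0.155 µM, Vmax,app = 2.70 μmol·min⁻¹.
v = Vmax,app·[S]/(Km,app + [S]) = 2.70 × 0.0794/(0.155 + 0.0794) = 0.916 μmol·min⁻¹.

0.916 μmol·min⁻¹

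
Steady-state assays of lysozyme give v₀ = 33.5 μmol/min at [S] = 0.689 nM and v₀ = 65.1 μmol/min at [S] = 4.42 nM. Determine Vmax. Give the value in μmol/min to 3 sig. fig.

In reciprocal form, 1/v = (Km/Vmax)·(1/[S]) + 1/Vmax. The two points give (1/[S], 1/v) = (1.451, 0.02985) and (0.2262, 0.01536).
Slope = (0.02985 − 0.01536)/(1.451 − 0.2262) = 0.01183; intercept = 0.02985 − 0.01183×1.451 = 0.01269.
Vmax = 1/intercept = 78.8 μmol/min; Km = slope × Vmax = 0.01183 × 78.8 = 0.932 nM.

78.8 μmol/min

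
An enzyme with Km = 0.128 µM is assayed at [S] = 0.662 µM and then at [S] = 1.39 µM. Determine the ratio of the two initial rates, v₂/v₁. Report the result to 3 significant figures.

1.09

The fractional saturations are [S]/(Km+[S]) = 0.662/0.7900 = 0.8380 and 1.39/1.518 = 0.9157.
v₂/v₁ is just their ratio: 0.9157/0.8380 = 1.09.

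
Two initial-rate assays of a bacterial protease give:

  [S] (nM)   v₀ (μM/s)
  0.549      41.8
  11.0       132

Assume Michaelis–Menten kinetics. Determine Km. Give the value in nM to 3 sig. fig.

1.41 nM

In reciprocal form, 1/v = (Km/Vmax)·(1/[S]) + 1/Vmax. The two points give (1/[S], 1/v) = (1.821, 0.02392) and (0.09091, 0.007576).
Slope = (0.02392 − 0.007576)/(1.821 − 0.09091) = 0.009446; intercept = 0.02392 − 0.009446×1.821 = 0.006717.
Vmax = 1/intercept = 149 μM/s; Km = slope × Vmax = 0.009446 × 149 = 1.41 nM.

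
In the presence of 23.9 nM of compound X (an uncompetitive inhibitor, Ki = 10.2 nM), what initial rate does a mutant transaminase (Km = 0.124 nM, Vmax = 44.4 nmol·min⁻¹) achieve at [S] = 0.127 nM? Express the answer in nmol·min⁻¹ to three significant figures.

With α = 1 + [I]/Ki = 1 + 23.9/10.2 = 3.343, the uncompetitive rate law is v = (Vmax/α)·[S] / (Km/α + [S]).
v = (44.4/3.343)×0.127 / (0.124/3.343 + 0.127) = 1.687/0.1641 = 10.3 nmol·min⁻¹.

10.3 nmol·min⁻¹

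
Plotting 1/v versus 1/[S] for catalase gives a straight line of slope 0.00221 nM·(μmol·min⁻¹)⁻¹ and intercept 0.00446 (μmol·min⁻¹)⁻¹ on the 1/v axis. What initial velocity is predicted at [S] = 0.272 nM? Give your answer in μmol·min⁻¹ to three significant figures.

The y-intercept is 1/Vmax, so Vmax = 1/0.00446 = 224 μmol·min⁻¹.
The slope is Km/Vmax, so Km = 0.00221 × 224 = 0.496 nM.
Then v = 224 × 0.272/(0.496 + 0.272) = 79.5 μmol·min⁻¹.

79.5 μmol·min⁻¹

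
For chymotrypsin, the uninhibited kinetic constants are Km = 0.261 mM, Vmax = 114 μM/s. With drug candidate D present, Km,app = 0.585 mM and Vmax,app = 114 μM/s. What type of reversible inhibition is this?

competitive

Km increases (0.261 → 0.585 mM) while Vmax is unchanged — the hallmark of competitive inhibition.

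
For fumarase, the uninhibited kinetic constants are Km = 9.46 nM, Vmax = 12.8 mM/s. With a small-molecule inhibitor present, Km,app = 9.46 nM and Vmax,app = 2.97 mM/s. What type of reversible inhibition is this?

Vmax decreases (12.8 → 2.97 mM/s) while Km is unchanged — pure noncompetitive inhibition.

noncompetitive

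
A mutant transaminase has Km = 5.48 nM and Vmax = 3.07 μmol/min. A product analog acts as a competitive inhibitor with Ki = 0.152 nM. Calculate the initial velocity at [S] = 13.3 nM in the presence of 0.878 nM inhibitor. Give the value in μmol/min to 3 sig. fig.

α = 1 + [I]/Ki = 1 + 0.878/0.152 = 6.776.
For a competitive inhibitor, Vmax is unchanged and the apparent Km becomes α·Km: Km,app = 37.1 nM, Vmax,app = 3.07 μmol/min.
v = Vmax,app·[S]/(Km,app + [S]) = 3.07 × 13.3/(37.1 + 13.3) = 0.810 μmol/min.

0.810 μmol/min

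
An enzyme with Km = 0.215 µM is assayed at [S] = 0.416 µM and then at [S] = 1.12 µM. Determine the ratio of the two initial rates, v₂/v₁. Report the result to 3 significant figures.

1.27

Since Vmax cancels, v₂/v₁ = [S]₂(Km+[S]₁) / [S]₁(Km+[S]₂).
= 1.12×(0.215+0.416) / (0.416×(0.215+1.12)) = 0.7067/0.5554 = 1.27.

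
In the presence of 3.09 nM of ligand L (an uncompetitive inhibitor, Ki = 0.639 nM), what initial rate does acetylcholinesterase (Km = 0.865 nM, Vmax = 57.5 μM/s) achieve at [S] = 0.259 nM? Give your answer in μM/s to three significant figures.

With α = 1 + [I]/Ki = 1 + 3.09/0.639 = 5.836, the uncompetitive rate law is v = (Vmax/α)·[S] / (Km/α + [S]).
v = (57.5/5.836)×0.259 / (0.865/5.836 + 0.259) = 2.552/0.4072 = 6.27 μM/s.

6.27 μM/s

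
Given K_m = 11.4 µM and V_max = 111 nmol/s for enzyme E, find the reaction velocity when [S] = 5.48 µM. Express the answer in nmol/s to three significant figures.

36.0 nmol/s

v = Vmax·[S]/(Km + [S]) = 111 × 5.48 / (11.4 + 5.48)
  = 608.3 / 16.88 = 36.0 nmol/s.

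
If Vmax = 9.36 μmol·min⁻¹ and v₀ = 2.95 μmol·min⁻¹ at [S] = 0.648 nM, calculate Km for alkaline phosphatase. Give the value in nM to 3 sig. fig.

From v = Vmax[S]/(Km+[S]), Km = [S](Vmax − v)/v.
Km = 0.648 × (9.36 − 2.95) / 2.95 = 4.154/2.95 = 1.41 nM.

1.41 nM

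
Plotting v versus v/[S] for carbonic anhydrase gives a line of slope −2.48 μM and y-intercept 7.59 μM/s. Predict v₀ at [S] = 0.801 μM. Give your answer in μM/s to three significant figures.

In the Eadie–Hofstee form v = Vmax − Km·(v/[S]), the slope is −Km and the intercept is Vmax, so Km = 2.48 μM and Vmax = 7.59 μM/s.
v = 7.59 × 0.801/(2.48 + 0.801) = 1.85 μM/s.

1.85 μM/s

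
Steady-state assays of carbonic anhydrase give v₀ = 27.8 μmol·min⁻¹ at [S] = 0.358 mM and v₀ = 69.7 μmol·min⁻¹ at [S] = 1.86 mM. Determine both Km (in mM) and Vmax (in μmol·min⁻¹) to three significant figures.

From v = Vmax[S]/(Km+[S]), each point gives Vmax = v(Km+[S])/[S].
Equating: 27.8(Km+0.358)/0.358 = 69.7(Km+1.86)/1.86.
77.65·Km + 27.8 = 37.47·Km + 69.7, so (77.65 − 37.47)·Km = 69.7 − 27.8.
Km = 41.90/40.18 = 1.04 mM; then Vmax = 27.8(1.04+0.358)/0.358 = 109 μmol·min⁻¹.

Km = 1.04 mM; Vmax = 109 μmol·min⁻¹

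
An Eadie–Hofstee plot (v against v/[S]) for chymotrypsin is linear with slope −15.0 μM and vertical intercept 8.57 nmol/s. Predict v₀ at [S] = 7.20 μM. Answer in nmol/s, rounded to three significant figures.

2.78 nmol/s

In the Eadie–Hofstee form v = Vmax − Km·(v/[S]), the slope is −Km and the intercept is Vmax, so Km = 15.0 μM and Vmax = 8.57 nmol/s.
v = 8.57 × 7.20/(15.0 + 7.20) = 2.78 nmol/s.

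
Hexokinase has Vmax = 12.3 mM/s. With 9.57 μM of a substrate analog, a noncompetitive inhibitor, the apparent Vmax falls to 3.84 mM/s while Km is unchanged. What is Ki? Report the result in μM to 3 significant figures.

4.34 μM

Noncompetitive: Vmax,app = Vmax/α with α = 1 + [I]/Ki.
α = Vmax/Vmax,app = 12.3/3.84 = 3.203.
Ki = [I]/(α − 1) = 9.57/2.203 = 4.34 μM.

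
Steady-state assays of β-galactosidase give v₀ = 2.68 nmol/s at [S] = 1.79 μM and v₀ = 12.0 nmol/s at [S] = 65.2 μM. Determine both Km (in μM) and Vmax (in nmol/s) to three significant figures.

Km = 7.10 μM; Vmax = 13.3 nmol/s

In reciprocal form, 1/v = (Km/Vmax)·(1/[S]) + 1/Vmax. The two points give (1/[S], 1/v) = (0.5587, 0.3731) and (0.01534, 0.08333).
Slope = (0.3731 − 0.08333)/(0.5587 − 0.01534) = 0.5334; intercept = 0.3731 − 0.5334×0.5587 = 0.07515.
Vmax = 1/intercept = 13.3 nmol/s; Km = slope × Vmax = 0.5334 × 13.3 = 7.10 μM.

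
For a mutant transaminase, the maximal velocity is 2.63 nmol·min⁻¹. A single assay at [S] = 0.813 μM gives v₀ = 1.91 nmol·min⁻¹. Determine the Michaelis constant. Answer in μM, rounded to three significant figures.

0.306 μM

From v = Vmax[S]/(Km+[S]), Km = [S](Vmax − v)/v.
Km = 0.813 × (2.63 − 1.91) / 1.91 = 0.5854/1.91 = 0.306 μM.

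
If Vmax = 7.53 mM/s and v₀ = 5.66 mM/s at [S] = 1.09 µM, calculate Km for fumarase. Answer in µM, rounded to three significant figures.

v/Vmax = 5.66/7.53 = 0.7517 = [S]/(Km+[S]).
So Km + [S] = [S]/0.7517 = 1.450 µM, giving Km = 1.450 − 1.09 = 0.360 µM.

0.360 µM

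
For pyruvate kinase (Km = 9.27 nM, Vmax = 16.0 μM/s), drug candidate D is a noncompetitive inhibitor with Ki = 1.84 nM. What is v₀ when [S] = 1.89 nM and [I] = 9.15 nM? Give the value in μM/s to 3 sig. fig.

0.454 μM/s

α = 1 + [I]/Ki = 1 + 9.15/1.84 = 5.973.
For a noncompetitive inhibitor, Vmax is reduced to Vmax/α while Km is unchanged: Km,app = 9.27 nM, Vmax,app = 2.68 μM/s.
v = Vmax,app·[S]/(Km,app + [S]) = 2.68 × 1.89/(9.27 + 1.89) = 0.454 μM/s.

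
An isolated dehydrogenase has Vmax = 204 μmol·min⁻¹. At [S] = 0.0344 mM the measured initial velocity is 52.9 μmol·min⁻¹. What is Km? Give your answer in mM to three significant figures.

0.0983 mM

v/Vmax = 52.9/204 = 0.2593 = [S]/(Km+[S]).
So Km + [S] = [S]/0.2593 = 0.1327 mM, giving Km = 0.1327 − 0.0344 = 0.0983 mM.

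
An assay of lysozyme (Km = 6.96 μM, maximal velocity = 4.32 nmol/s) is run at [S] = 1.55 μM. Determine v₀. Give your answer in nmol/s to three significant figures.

v = Vmax·[S]/(Km + [S]) = 4.32 × 1.55 / (6.96 + 1.55)
  = 6.696 / 8.510 = 0.787 nmol/s.

0.787 nmol/s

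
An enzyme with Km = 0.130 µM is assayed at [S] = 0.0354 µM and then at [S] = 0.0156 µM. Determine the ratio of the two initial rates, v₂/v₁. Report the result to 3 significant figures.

0.501

Since Vmax cancels, v₂/v₁ = [S]₂(Km+[S]₁) / [S]₁(Km+[S]₂).
= 0.0156×(0.130+0.0354) / (0.0354×(0.130+0.0156)) = 0.002580/0.005154 = 0.501.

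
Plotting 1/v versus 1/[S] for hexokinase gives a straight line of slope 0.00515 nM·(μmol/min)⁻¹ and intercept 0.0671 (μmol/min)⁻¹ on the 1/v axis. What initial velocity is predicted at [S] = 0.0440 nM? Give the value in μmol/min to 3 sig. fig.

5.43 μmol/min

The y-intercept is 1/Vmax, so Vmax = 1/0.0671 = 14.9 μmol/min.
The slope is Km/Vmax, so Km = 0.00515 × 14.9 = 0.0768 nM.
Then v = 14.9 × 0.0440/(0.0768 + 0.0440) = 5.43 μmol/min.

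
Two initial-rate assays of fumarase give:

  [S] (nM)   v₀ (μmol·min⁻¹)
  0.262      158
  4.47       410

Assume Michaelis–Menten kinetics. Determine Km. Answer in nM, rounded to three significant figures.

0.493 nM

From v = Vmax[S]/(Km+[S]), each point gives Vmax = v(Km+[S])/[S].
Equating: 158(Km+0.262)/0.262 = 410(Km+4.47)/4.47.
603.1·Km + 158 = 91.72·Km + 410, so (603.1 − 91.72)·Km = 410 − 158.
Km = 252.0/511.3 = 0.493 nM; then Vmax = 158(0.493+0.262)/0.262 = 455 μmol·min⁻¹.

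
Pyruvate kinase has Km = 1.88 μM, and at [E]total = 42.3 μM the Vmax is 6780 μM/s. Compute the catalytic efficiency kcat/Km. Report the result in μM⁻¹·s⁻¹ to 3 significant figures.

kcat = Vmax/[E]total = 6780/42.3 = 160 s⁻¹.
kcat/Km = 160/1.88 = 85.3 μM⁻¹·s⁻¹.

85.3 μM⁻¹·s⁻¹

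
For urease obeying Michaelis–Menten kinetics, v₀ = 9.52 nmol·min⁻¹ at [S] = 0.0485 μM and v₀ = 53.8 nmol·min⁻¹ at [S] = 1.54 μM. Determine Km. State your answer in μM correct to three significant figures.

0.274 μM

In reciprocal form, 1/v = (Km/Vmax)·(1/[S]) + 1/Vmax. The two points give (1/[S], 1/v) = (20.62, 0.1050) and (0.6494, 0.01859).
Slope = (0.1050 − 0.01859)/(20.62 − 0.6494) = 0.004329; intercept = 0.1050 − 0.004329×20.62 = 0.01578.
Vmax = 1/intercept = 63.4 nmol·min⁻¹; Km = slope × Vmax = 0.004329 × 63.4 = 0.274 μM.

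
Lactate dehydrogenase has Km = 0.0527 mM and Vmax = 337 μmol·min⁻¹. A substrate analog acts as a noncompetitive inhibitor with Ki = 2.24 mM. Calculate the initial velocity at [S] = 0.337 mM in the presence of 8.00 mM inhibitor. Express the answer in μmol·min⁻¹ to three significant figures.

With α = 1 + [I]/Ki = 1 + 8.00/2.24 = 4.571, the noncompetitive rate law is v = (Vmax/α)·[S] / (Km + [S]).
v = (337/4.571)×0.337 / (0.0527 + 0.337) = 24.84/0.3897 = 63.7 μmol·min⁻¹.

63.7 μmol·min⁻¹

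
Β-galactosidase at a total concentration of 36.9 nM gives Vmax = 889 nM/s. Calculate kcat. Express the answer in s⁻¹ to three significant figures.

kcat = Vmax/[E]total = 889 nM/s / 36.9 nM = 24.1 s⁻¹.

24.1 s⁻¹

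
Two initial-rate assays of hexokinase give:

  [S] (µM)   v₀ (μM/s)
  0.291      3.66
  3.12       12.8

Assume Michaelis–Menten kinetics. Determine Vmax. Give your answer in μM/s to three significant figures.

From v = Vmax[S]/(Km+[S]), each point gives Vmax = v(Km+[S])/[S].
Equating: 3.66(Km+0.291)/0.291 = 12.8(Km+3.12)/3.12.
12.58·Km + 3.66 = 4.103·Km + 12.8, so (12.58 − 4.103)·Km = 12.8 − 3.66.
Km = 9.140/8.475 = 1.08 µM; then Vmax = 3.66(1.08+0.291)/0.291 = 17.2 μM/s.

17.2 μM/s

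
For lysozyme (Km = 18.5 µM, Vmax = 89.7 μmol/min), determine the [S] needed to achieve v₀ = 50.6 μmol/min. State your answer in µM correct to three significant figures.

Rearranging v = Vmax[S]/(Km+[S]) gives [S] = Km·v/(Vmax − v).
[S] = 18.5 × 50.6 / (89.7 − 50.6) = 936.1/39.10 = 23.9 µM.

23.9 µM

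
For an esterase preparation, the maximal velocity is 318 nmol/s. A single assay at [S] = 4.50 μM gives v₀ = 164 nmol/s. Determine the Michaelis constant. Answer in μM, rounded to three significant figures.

4.23 μM

v/Vmax = 164/318 = 0.5157 = [S]/(Km+[S]).
So Km + [S] = [S]/0.5157 = 8.726 μM, giving Km = 8.726 − 4.50 = 4.23 μM.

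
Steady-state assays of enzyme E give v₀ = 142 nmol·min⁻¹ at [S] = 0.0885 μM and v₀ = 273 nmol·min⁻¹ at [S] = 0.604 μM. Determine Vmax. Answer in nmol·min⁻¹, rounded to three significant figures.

In reciprocal form, 1/v = (Km/Vmax)·(1/[S]) + 1/Vmax. The two points give (1/[S], 1/v) = (11.30, 0.007042) and (1.656, 0.003663).
Slope = (0.007042 − 0.003663)/(11.30 − 1.656) = 0.0003504; intercept = 0.007042 − 0.0003504×11.30 = 0.003083.
Vmax = 1/intercept = 324 nmol·min⁻¹; Km = slope × Vmax = 0.0003504 × 324 = 0.114 μM.

324 nmol·min⁻¹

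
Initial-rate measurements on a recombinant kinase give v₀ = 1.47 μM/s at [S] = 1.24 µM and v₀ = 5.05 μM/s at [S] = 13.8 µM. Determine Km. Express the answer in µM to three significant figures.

4.37 µM

From v = Vmax[S]/(Km+[S]), each point gives Vmax = v(Km+[S])/[S].
Equating: 1.47(Km+1.24)/1.24 = 5.05(Km+13.8)/13.8.
1.185·Km + 1.47 = 0.3659·Km + 5.05, so (1.185 − 0.3659)·Km = 5.05 − 1.47.
Km = 3.580/0.8195 = 4.37 µM; then Vmax = 1.47(4.37+1.24)/1.24 = 6.65 μM/s.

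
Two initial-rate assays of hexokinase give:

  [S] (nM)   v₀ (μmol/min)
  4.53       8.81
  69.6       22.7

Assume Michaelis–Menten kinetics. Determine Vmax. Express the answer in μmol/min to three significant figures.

In reciprocal form, 1/v = (Km/Vmax)·(1/[S]) + 1/Vmax. The two points give (1/[S], 1/v) = (0.2208, 0.1135) and (0.01437, 0.04405).
Slope = (0.1135 − 0.04405)/(0.2208 − 0.01437) = 0.3365; intercept = 0.1135 − 0.3365×0.2208 = 0.03922.
Vmax = 1/intercept = 25.5 μmol/min; Km = slope × Vmax = 0.3365 × 25.5 = 8.58 nM.

25.5 μmol/min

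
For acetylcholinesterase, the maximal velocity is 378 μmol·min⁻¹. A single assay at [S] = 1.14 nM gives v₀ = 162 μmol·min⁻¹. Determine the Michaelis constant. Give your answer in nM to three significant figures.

From v = Vmax[S]/(Km+[S]), Km = [S](Vmax − v)/v.
Km = 1.14 × (378 − 162) / 162 = 246.2/162 = 1.52 nM.

1.52 nM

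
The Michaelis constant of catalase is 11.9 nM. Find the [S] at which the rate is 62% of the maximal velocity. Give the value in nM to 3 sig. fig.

v/Vmax = [S]/(Km+[S]) = 0.62, so [S] = Km·0.62/(1 − 0.62) = 11.9 × 1.632.
[S] = 19.4 nM.

19.4 nM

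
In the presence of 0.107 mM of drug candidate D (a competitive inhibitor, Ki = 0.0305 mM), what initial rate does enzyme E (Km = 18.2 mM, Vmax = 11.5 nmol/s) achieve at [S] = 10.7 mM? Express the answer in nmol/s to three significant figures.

1.33 nmol/s

α = 1 + [I]/Ki = 1 + 0.107/0.0305 = 4.508.
For a competitive inhibitor, Vmax is unchanged and the apparent Km becomes α·Km: Km,app = 82.0 mM, Vmax,app = 11.5 nmol/s.
v = Vmax,app·[S]/(Km,app + [S]) = 11.5 × 10.7/(82.0 + 10.7) = 1.33 nmol/s.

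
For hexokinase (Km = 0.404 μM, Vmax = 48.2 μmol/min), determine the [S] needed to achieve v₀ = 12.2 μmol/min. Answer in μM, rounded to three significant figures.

0.137 μM

The required fractional saturation is v/Vmax = 12.2/48.2 = 0.2531.
Then [S]/(Km+[S]) = 0.2531 ⇒ [S] = 0.404 × 0.2531/(1 − 0.2531) = 0.137 μM.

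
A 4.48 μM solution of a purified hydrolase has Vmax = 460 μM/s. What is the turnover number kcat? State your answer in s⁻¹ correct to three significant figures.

kcat = Vmax/[E]total = 460 μM/s / 4.48 μM = 103 s⁻¹.

103 s⁻¹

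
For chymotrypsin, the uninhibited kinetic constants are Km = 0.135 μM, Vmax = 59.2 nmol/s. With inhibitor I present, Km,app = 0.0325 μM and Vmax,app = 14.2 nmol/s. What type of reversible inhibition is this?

Both Km and Vmax decrease by the same factor (~4.16-fold) — characteristic of uncompetitive inhibition.

uncompetitive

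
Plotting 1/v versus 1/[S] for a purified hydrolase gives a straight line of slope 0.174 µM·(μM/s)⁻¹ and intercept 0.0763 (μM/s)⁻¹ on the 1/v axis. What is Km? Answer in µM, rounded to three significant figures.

2.28 µM

y-intercept = 1/Vmax ⇒ Vmax = 13.1 μM/s; slope = Km/Vmax ⇒ Km = slope × Vmax.
Km = 0.174 × 13.1 = 2.28 µM.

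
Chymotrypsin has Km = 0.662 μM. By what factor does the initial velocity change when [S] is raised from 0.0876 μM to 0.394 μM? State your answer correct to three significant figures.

3.19

The fractional saturations are [S]/(Km+[S]) = 0.0876/0.7496 = 0.1169 and 0.394/1.056 = 0.3731.
v₂/v₁ is just their ratio: 0.3731/0.1169 = 3.19.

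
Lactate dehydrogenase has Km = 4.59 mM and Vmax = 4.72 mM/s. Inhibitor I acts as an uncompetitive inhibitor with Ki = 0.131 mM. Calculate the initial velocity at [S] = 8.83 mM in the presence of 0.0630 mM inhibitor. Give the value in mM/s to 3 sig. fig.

α = 1 + [I]/Ki = 1 + 0.0630/0.131 = 1.481.
For an uncompetitive inhibitor, both parameters are divided by α, giving Vmax/α and Km/α: Km,app = 3.10 mM, Vmax,app = 3.19 mM/s.
v = Vmax,app·[S]/(Km,app + [S]) = 3.19 × 8.83/(3.10 + 8.83) = 2.36 mM/s.

2.36 mM/s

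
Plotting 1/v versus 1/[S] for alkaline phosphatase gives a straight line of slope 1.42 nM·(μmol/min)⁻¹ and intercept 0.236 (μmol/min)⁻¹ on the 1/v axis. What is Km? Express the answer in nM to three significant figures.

y-intercept = 1/Vmax ⇒ Vmax = 4.24 μmol/min; slope = Km/Vmax ⇒ Km = slope × Vmax.
Km = 1.42 × 4.24 = 6.02 nM.

6.02 nM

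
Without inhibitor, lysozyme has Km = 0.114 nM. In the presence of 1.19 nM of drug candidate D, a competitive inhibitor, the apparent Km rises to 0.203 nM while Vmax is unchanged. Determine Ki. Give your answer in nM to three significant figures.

1.52 nM

Competitive: Km,app = α·Km with α = 1 + [I]/Ki.
α = Km,app/Km = 0.203/0.114 = 1.781.
Since α = 1 + [I]/Ki, [I]/Ki = 1.781 − 1 = 0.7807 and Ki = 1.19/0.7807 = 1.52 nM.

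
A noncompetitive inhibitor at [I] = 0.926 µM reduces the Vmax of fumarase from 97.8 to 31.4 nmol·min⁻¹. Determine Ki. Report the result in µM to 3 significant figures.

0.438 µM

Noncompetitive: Vmax,app = Vmax/α with α = 1 + [I]/Ki.
α = Vmax/Vmax,app = 97.8/31.4 = 3.115.
Ki = [I]/(α − 1) = 0.926/2.115 = 0.438 µM.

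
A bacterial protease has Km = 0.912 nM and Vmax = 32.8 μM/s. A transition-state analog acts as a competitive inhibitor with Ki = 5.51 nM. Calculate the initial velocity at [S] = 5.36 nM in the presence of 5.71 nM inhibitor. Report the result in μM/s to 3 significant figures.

24.4 μM/s

α = 1 + [I]/Ki = 1 + 5.71/5.51 = 2.036.
For a competitive inhibitor, Vmax is unchanged and the apparent Km becomes α·Km: Km,app = 1.86 nM, Vmax,app = 32.8 μM/s.
v = Vmax,app·[S]/(Km,app + [S]) = 32.8 × 5.36/(1.86 + 5.36) = 24.4 μM/s.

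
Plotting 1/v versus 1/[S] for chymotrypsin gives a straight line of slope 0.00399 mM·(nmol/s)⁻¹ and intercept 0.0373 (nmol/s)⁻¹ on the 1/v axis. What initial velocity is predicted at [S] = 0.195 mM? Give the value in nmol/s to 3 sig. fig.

17.3 nmol/s

The y-intercept is 1/Vmax, so Vmax = 1/0.0373 = 26.8 nmol/s.
The slope is Km/Vmax, so Km = 0.00399 × 26.8 = 0.107 mM.
Then v = 26.8 × 0.195/(0.107 + 0.195) = 17.3 nmol/s.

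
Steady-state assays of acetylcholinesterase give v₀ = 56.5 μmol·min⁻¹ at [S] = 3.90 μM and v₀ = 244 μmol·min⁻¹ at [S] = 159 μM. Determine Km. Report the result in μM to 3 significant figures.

14.5 μM

In reciprocal form, 1/v = (Km/Vmax)·(1/[S]) + 1/Vmax. The two points give (1/[S], 1/v) = (0.2564, 0.01770) and (0.006289, 0.004098).
Slope = (0.01770 − 0.004098)/(0.2564 − 0.006289) = 0.05438; intercept = 0.01770 − 0.05438×0.2564 = 0.003756.
Vmax = 1/intercept = 266 μmol·min⁻¹; Km = slope × Vmax = 0.05438 × 266 = 14.5 μM.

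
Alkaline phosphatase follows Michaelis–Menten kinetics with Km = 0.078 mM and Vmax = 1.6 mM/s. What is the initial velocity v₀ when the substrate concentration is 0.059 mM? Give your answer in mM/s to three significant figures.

0.689 mM/s

[S]/(Km+[S]) = 0.059/0.1370 = 0.4307, the fractional saturation.
v = 0.4307 × Vmax = 0.4307 × 1.6 = 0.689 mM/s.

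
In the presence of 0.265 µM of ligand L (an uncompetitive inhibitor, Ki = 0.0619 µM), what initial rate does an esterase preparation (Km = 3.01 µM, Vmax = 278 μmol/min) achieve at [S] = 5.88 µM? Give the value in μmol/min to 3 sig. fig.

α = 1 + [I]/Ki = 1 + 0.265/0.0619 = 5.281.
For an uncompetitive inhibitor, both parameters are divided by α, giving Vmax/α and Km/α: Km,app = 0.570 µM, Vmax,app = 52.6 μmol/min.
v = Vmax,app·[S]/(Km,app + [S]) = 52.6 × 5.88/(0.570 + 5.88) = 48.0 μmol/min.

48.0 μmol/min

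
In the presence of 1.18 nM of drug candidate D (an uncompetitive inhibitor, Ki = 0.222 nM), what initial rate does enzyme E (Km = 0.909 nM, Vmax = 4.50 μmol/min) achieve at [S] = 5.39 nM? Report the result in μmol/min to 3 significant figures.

α = 1 + [I]/Ki = 1 + 1.18/0.222 = 6.315.
For an uncompetitive inhibitor, both parameters are divided by α, giving Vmax/α and Km/α: Km,app = 0.144 nM, Vmax,app = 0.713 μmol/min.
v = Vmax,app·[S]/(Km,app + [S]) = 0.713 × 5.39/(0.144 + 5.39) = 0.694 μmol/min.

0.694 μmol/min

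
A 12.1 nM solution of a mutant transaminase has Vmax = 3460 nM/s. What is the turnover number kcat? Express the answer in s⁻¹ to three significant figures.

kcat = Vmax/[E]total = 3460 nM/s / 12.1 nM = 286 s⁻¹.

286 s⁻¹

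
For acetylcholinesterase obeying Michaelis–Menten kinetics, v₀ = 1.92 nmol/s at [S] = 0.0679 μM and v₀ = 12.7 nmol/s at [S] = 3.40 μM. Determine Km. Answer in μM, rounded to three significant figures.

From v = Vmax[S]/(Km+[S]), each point gives Vmax = v(Km+[S])/[S].
Equating: 1.92(Km+0.0679)/0.0679 = 12.7(Km+3.40)/3.40.
28.28·Km + 1.92 = 3.735·Km + 12.7, so (28.28 − 3.735)·Km = 12.7 − 1.92.
Km = 10.78/24.54 = 0.439 μM; then Vmax = 1.92(0.439+0.0679)/0.0679 = 14.3 nmol/s.

0.439 μM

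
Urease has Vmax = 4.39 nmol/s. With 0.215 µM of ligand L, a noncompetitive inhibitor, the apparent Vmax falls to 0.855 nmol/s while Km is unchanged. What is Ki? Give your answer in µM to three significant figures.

Noncompetitive: Vmax,app = Vmax/α with α = 1 + [I]/Ki.
α = Vmax/Vmax,app = 4.39/0.855 = 5.135.
Since α = 1 + [I]/Ki, [I]/Ki = 5.135 − 1 = 4.135 and Ki = 0.215/4.135 = 0.0520 µM.

0.0520 µM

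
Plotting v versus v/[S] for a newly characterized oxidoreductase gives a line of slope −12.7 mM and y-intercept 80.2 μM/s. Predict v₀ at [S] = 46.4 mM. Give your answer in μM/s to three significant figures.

In the Eadie–Hofstee form v = Vmax − Km·(v/[S]), the slope is −Km and the intercept is Vmax, so Km = 12.7 mM and Vmax = 80.2 μM/s.
v = 80.2 × 46.4/(12.7 + 46.4) = 63.0 μM/s.

63.0 μM/s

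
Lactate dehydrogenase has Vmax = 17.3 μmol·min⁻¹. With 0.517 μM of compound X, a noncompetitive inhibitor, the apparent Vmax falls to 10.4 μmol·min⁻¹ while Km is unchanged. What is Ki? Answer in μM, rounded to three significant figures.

0.779 μM

Noncompetitive: Vmax,app = Vmax/α with α = 1 + [I]/Ki.
α = Vmax/Vmax,app = 17.3/10.4 = 1.663.
Ki = [I]/(α − 1) = 0.517/0.6635 = 0.779 μM.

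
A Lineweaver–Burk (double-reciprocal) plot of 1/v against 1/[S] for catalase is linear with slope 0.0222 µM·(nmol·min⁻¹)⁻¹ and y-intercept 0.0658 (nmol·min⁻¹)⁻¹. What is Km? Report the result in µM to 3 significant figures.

0.337 µM

y-intercept = 1/Vmax ⇒ Vmax = 15.2 nmol·min⁻¹; slope = Km/Vmax ⇒ Km = slope × Vmax.
Km = 0.0222 × 15.2 = 0.337 µM.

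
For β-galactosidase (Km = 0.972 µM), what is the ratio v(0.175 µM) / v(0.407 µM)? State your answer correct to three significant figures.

0.517

Since Vmax cancels, v₂/v₁ = [S]₂(Km+[S]₁) / [S]₁(Km+[S]₂).
= 0.175×(0.972+0.407) / (0.407×(0.972+0.175)) = 0.2413/0.4668 = 0.517.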